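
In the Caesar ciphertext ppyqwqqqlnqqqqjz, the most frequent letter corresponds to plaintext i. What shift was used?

The most frequent ciphertext letter is q (appears 8 times).
q is position 16; i is position 8.
Shift = 8.

8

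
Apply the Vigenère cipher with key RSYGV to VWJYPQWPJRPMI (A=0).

Repeat the key across the message: RSYGVRSYGVRSY
V(21)+R(17): 38≡12 → M
W(22)+S(18): 40≡14 → O
J(9)+Y(24): 33≡7 → H
Y(24)+G(6): 30≡4 → E
P(15)+V(21): 36≡10 → K
Q(16)+R(17): 33≡7 → H
W(22)+S(18): 40≡14 → O
P(15)+Y(24): 39≡13 → N
J(9)+G(6): 15 → P
R(17)+V(21): 38≡12 → M
P(15)+R(17): 32≡6 → G
M(12)+S(18): 30≡4 → E
I(8)+Y(24): 32≡6 → G

MOHEKHONPMGEG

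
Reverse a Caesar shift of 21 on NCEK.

N(13): 13−21=-8≡18 → S
C(2): 2−21=-19≡7 → H
E(4): 4−21=-17≡9 → J
K(10): 10−21=-11≡15 → P

SHJP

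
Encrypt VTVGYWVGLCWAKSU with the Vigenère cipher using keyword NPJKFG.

Repeat the key across the message: NPJKFGNPJKFGNPJ
V(21)+N(13): 34≡8 → I
T(19)+P(15): 34≡8 → I
V(21)+J(9): 30≡4 → E
G(6)+K(10): 16 → Q
Y(24)+F(5): 29≡3 → D
W(22)+G(6): 28≡2 → C
V(21)+N(13): 34≡8 → I
G(6)+P(15): 21 → V
L(11)+J(9): 20 → U
C(2)+K(10): 12 → M
W(22)+F(5): 27≡1 → B
A(0)+G(6): 6 → G
K(10)+N(13): 23 → X
S(18)+P(15): 33≡7 → H
U(20)+J(9): 29≡3 → D

IIEQDCIVUMBGXHD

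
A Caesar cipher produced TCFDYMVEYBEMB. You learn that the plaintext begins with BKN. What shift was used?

From the crib: T(19)−B(1)=18, so the shift is 18.

18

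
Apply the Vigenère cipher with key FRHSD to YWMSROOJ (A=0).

Repeat the key across the message: FRHSDFRH
Y(24)+F(5): 29≡3 → D
W(22)+R(17): 39≡13 → N
M(12)+H(7): 19 → T
S(18)+S(18): 36≡10 → K
R(17)+D(3): 20 → U
O(14)+F(5): 19 → T
O(14)+R(17): 31≡5 → F
J(9)+H(7): 16 → Q

DNTKUTFQ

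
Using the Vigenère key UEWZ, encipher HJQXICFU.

BNMWCGBT

Repeat the key across the message: UEWZUEWZ
H(7)+U(20): 27≡1 → B
J(9)+E(4): 13 → N
Q(16)+W(22): 38≡12 → M
X(23)+Z(25): 48≡22 → W
I(8)+U(20): 28≡2 → C
C(2)+E(4): 6 → G
F(5)+W(22): 27≡1 → B
U(20)+Z(25): 45≡19 → T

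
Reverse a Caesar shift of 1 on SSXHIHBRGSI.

S(18): 18−1=17 → R
S(18): 18−1=17 → R
X(23): 23−1=22 → W
H(7): 7−1=6 → G
I(8): 8−1=7 → H
H(7): 7−1=6 → G
B(1): 1−1=0 → A
R(17): 17−1=16 → Q
G(6): 6−1=5 → F
S(18): 18−1=17 → R
I(8): 8−1=7 → H

RRWGHGAQFRH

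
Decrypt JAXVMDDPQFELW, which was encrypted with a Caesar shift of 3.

GXUSJAAMNCBIT

J(9): 9−3=6 → G
A(0): 0−3=-3≡23 → X
X(23): 23−3=20 → U
V(21): 21−3=18 → S
M(12): 12−3=9 → J
D(3): 3−3=0 → A
D(3): 3−3=0 → A
P(15): 15−3=12 → M
Q(16): 16−3=13 → N
F(5): 5−3=2 → C
E(4): 4−3=1 → B
L(11): 11−3=8 → I
W(22): 22−3=19 → T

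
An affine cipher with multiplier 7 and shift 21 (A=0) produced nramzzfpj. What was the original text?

The inverse of 7 mod 26 is 15, since 7·15=105≡1. Apply D(y)=15·(y−21) mod 26:
n(13): 15·(13−21)=-120≡10 → k
r(17): 15·(17−21)=-60≡18 → s
a(0): 15·(0−21)=-315≡23 → x
m(12): 15·(12−21)=-135≡21 → v
z(25): 15·(25−21)=60≡8 → i
z(25): 15·(25−21)=60≡8 → i
f(5): 15·(5−21)=-240≡20 → u
p(15): 15·(15−21)=-90≡14 → o
j(9): 15·(9−21)=-180≡2 → c

ksxviiuoc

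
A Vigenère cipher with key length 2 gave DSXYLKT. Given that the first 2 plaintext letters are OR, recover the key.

Subtract each crib letter from the matching ciphertext letter (mod 26):
D(3)−O(14)=-11≡15 → P
S(18)−R(17)=1 → B

PB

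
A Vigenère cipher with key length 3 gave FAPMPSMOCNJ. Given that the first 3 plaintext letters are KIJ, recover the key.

Subtract each crib letter from the matching ciphertext letter (mod 26):
F(5)−K(10)=-5≡21 → V
A(0)−I(8)=-8≡18 → S
P(15)−J(9)=6 → G

VSG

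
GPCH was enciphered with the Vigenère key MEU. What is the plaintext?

ULIV

Repeat the key across the ciphertext: MEUM
G(6)−M(12): -6≡20 → U
P(15)−E(4): 11 → L
C(2)−U(20): -18≡8 → I
H(7)−M(12): -5≡21 → V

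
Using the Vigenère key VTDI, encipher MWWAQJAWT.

Repeat the key across the message: VTDIVTDIV
M(12)+V(21): 33≡7 → H
W(22)+T(19): 41≡15 → P
W(22)+D(3): 25 → Z
A(0)+I(8): 8 → I
Q(16)+V(21): 37≡11 → L
J(9)+T(19): 28≡2 → C
A(0)+D(3): 3 → D
W(22)+I(8): 30≡4 → E
T(19)+V(21): 40≡14 → O

HPZILCDEO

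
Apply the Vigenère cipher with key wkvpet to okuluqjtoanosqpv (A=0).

Repeat the key across the message: wkvpetwkvpetwkvp
o(14)+w(22): 36≡10 → k
k(10)+k(10): 20 → u
u(20)+v(21): 41≡15 → p
l(11)+p(15): 26≡0 → a
u(20)+e(4): 24 → y
q(16)+t(19): 35≡9 → j
j(9)+w(22): 31≡5 → f
t(19)+k(10): 29≡3 → d
o(14)+v(21): 35≡9 → j
a(0)+p(15): 15 → p
n(13)+e(4): 17 → r
o(14)+t(19): 33≡7 → h
s(18)+w(22): 40≡14 → o
q(16)+k(10): 26≡0 → a
p(15)+v(21): 36≡10 → k
v(21)+p(15): 36≡10 → k

kupayjfdjprhoakk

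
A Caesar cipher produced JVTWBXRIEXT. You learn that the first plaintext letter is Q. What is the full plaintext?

QCADIEYPLEA

From the crib: J(9)−Q(16)=-7≡19, so the shift is 19.
Subtract 19 from each ciphertext letter:
J(9): 9−19=-10≡16 → Q
V(21): 21−19=2 → C
T(19): 19−19=0 → A
W(22): 22−19=3 → D
B(1): 1−19=-18≡8 → I
X(23): 23−19=4 → E
R(17): 17−19=-2≡24 → Y
I(8): 8−19=-11≡15 → P
E(4): 4−19=-15≡11 → L
X(23): 23−19=4 → E
T(19): 19−19=0 → A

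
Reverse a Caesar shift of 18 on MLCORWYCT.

M(12): 12−18=-6≡20 → U
L(11): 11−18=-7≡19 → T
C(2): 2−18=-16≡10 → K
O(14): 14−18=-4≡22 → W
R(17): 17−18=-1≡25 → Z
W(22): 22−18=4 → E
Y(24): 24−18=6 → G
C(2): 2−18=-16≡10 → K
T(19): 19−18=1 → B

UTKWZEGKB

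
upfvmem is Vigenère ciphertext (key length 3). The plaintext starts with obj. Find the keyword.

gow

Subtract each crib letter from the matching ciphertext letter (mod 26):
u(20)−o(14)=6 → g
p(15)−b(1)=14 → o
f(5)−j(9)=-4≡22 → w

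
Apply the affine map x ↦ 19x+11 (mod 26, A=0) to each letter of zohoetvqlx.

srorjiudmg

z(25): 19·25+11=486≡18 → s
o(14): 19·14+11=277≡17 → r
h(7): 19·7+11=144≡14 → o
o(14): 19·14+11=277≡17 → r
e(4): 19·4+11=87≡9 → j
t(19): 19·19+11=372≡8 → i
v(21): 19·21+11=410≡20 → u
q(16): 19·16+11=315≡3 → d
l(11): 19·11+11=220≡12 → m
x(23): 19·23+11=448≡6 → g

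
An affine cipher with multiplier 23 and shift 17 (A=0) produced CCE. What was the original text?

FFN

The inverse of 23 mod 26 is 17, since 23·17=391≡1. Apply D(y)=17·(y−17) mod 26:
C(2): 17·(2−17)=-255≡5 → F
C(2): 17·(2−17)=-255≡5 → F
E(4): 17·(4−17)=-221≡13 → N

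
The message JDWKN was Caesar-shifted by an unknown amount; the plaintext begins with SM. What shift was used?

17

From the crib: J(9)−S(18)=-9≡17, so the shift is 17.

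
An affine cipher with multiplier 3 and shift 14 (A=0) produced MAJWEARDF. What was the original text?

The inverse of 3 mod 26 is 9, since 3·9=27≡1. Apply D(y)=9·(y−14) mod 26:
M(12): 9·(12−14)=-18≡8 → I
A(0): 9·(0−14)=-126≡4 → E
J(9): 9·(9−14)=-45≡7 → H
W(22): 9·(22−14)=72≡20 → U
E(4): 9·(4−14)=-90≡14 → O
A(0): 9·(0−14)=-126≡4 → E
R(17): 9·(17−14)=27≡1 → B
D(3): 9·(3−14)=-99≡5 → F
F(5): 9·(5−14)=-81≡23 → X

IEHUOEBFX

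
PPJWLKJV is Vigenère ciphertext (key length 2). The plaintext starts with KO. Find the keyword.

Subtract each crib letter from the matching ciphertext letter (mod 26):
P(15)−K(10)=5 → F
P(15)−O(14)=1 → B

FB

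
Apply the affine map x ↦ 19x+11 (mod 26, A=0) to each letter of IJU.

HAB

I(8): 19·8+11=163≡7 → H
J(9): 19·9+11=182≡0 → A
U(20): 19·20+11=391≡1 → B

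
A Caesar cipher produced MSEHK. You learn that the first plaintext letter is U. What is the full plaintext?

UAMPS

From the crib: M(12)−U(20)=-8≡18, so the shift is 18.
Subtract 18 from each ciphertext letter:
M(12): 12−18=-6≡20 → U
S(18): 18−18=0 → A
E(4): 4−18=-14≡12 → M
H(7): 7−18=-11≡15 → P
K(10): 10−18=-8≡18 → S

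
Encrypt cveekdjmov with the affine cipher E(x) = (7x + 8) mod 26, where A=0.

wzkkadtocz

c(2): 7·2+8=22 → w
v(21): 7·21+8=155≡25 → z
e(4): 7·4+8=36≡10 → k
e(4): 7·4+8=36≡10 → k
k(10): 7·10+8=78≡0 → a
d(3): 7·3+8=29≡3 → d
j(9): 7·9+8=71≡19 → t
m(12): 7·12+8=92≡14 → o
o(14): 7·14+8=106≡2 → c
v(21): 7·21+8=155≡25 → z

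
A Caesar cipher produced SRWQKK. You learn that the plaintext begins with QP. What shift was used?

2

From the crib: S(18)−Q(16)=2, so the shift is 2.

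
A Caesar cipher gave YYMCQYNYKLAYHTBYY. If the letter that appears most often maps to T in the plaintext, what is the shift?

The most frequent ciphertext letter is Y (appears 7 times).
Y is position 24; T is position 19.
Shift = 5.

5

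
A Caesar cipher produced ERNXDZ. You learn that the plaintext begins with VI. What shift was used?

From the crib: E(4)−V(21)=-17≡9, so the shift is 9.

9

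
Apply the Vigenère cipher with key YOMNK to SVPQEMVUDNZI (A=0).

QJBDOKJGQXXW

Repeat the key across the message: YOMNKYOMNKYO
S(18)+Y(24): 42≡16 → Q
V(21)+O(14): 35≡9 → J
P(15)+M(12): 27≡1 → B
Q(16)+N(13): 29≡3 → D
E(4)+K(10): 14 → O
M(12)+Y(24): 36≡10 → K
V(21)+O(14): 35≡9 → J
U(20)+M(12): 32≡6 → G
D(3)+N(13): 16 → Q
N(13)+K(10): 23 → X
Z(25)+Y(24): 49≡23 → X
I(8)+O(14): 22 → W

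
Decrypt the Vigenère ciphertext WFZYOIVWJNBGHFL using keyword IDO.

OCLQLUNTVFYSZCX

Repeat the key across the ciphertext: IDOIDOIDOIDOIDO
W(22)−I(8): 14 → O
F(5)−D(3): 2 → C
Z(25)−O(14): 11 → L
Y(24)−I(8): 16 → Q
O(14)−D(3): 11 → L
I(8)−O(14): -6≡20 → U
V(21)−I(8): 13 → N
W(22)−D(3): 19 → T
J(9)−O(14): -5≡21 → V
N(13)−I(8): 5 → F
B(1)−D(3): -2≡24 → Y
G(6)−O(14): -8≡18 → S
H(7)−I(8): -1≡25 → Z
F(5)−D(3): 2 → C
L(11)−O(14): -3≡23 → X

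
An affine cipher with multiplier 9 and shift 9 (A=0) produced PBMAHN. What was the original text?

SCJZUM

The inverse of 9 mod 26 is 3, since 9·3=27≡1. Apply D(y)=3·(y−9) mod 26:
P(15): 3·(15−9)=18 → S
B(1): 3·(1−9)=-24≡2 → C
M(12): 3·(12−9)=9 → J
A(0): 3·(0−9)=-27≡25 → Z
H(7): 3·(7−9)=-6≡20 → U
N(13): 3·(13−9)=12 → M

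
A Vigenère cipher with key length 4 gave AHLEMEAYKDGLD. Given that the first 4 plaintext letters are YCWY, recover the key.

Subtract each crib letter from the matching ciphertext letter (mod 26):
A(0)−Y(24)=-24≡2 → C
H(7)−C(2)=5 → F
L(11)−W(22)=-11≡15 → P
E(4)−Y(24)=-20≡6 → G

CFPG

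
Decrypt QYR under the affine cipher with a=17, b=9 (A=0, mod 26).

The inverse of 17 mod 26 is 23, since 17·23=391≡1. Apply D(y)=23·(y−9) mod 26:
Q(16): 23·(16−9)=161≡5 → F
Y(24): 23·(24−9)=345≡7 → H
R(17): 23·(17−9)=184≡2 → C

FHC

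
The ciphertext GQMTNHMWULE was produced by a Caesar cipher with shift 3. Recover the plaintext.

DNJQKEJTRIB

G(6): 6−3=3 → D
Q(16): 16−3=13 → N
M(12): 12−3=9 → J
T(19): 19−3=16 → Q
N(13): 13−3=10 → K
H(7): 7−3=4 → E
M(12): 12−3=9 → J
W(22): 22−3=19 → T
U(20): 20−3=17 → R
L(11): 11−3=8 → I
E(4): 4−3=1 → B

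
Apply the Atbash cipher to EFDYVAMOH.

E(4) → V(21)
F(5) → U(20)
D(3) → W(22)
Y(24) → B(1)
V(21) → E(4)
A(0) → Z(25)
M(12) → N(13)
O(14) → L(11)
H(7) → S(18)

VUWBEZNLS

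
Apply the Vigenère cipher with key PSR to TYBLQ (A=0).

Repeat the key across the message: PSRPS
T(19)+P(15): 34≡8 → I
Y(24)+S(18): 42≡16 → Q
B(1)+R(17): 18 → S
L(11)+P(15): 26≡0 → A
Q(16)+S(18): 34≡8 → I

IQSAI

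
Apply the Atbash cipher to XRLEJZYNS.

CIOVQABMH

X(23) → C(2)
R(17) → I(8)
L(11) → O(14)
E(4) → V(21)
J(9) → Q(16)
Z(25) → A(0)
Y(24) → B(1)
N(13) → M(12)
S(18) → H(7)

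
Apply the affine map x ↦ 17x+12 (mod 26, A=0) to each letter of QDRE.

YLPC

Q(16): 17·16+12=284≡24 → Y
D(3): 17·3+12=63≡11 → L
R(17): 17·17+12=301≡15 → P
E(4): 17·4+12=80≡2 → C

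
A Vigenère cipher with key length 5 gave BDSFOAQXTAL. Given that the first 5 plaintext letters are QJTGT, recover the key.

Subtract each crib letter from the matching ciphertext letter (mod 26):
B(1)−Q(16)=-15≡11 → L
D(3)−J(9)=-6≡20 → U
S(18)−T(19)=-1≡25 → Z
F(5)−G(6)=-1≡25 → Z
O(14)−T(19)=-5≡21 → V

LUZZV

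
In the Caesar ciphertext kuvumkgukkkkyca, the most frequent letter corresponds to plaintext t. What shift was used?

17

The most frequent ciphertext letter is k (appears 6 times).
k is position 10; t is position 19.
Shift = -9≡17.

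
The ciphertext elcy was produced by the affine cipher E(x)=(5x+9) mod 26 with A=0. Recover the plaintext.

The inverse of 5 mod 26 is 21, since 5·21=105≡1. Apply D(y)=21·(y−9) mod 26:
e(4): 21·(4−9)=-105≡25 → z
l(11): 21·(11−9)=42≡16 → q
c(2): 21·(2−9)=-147≡9 → j
y(24): 21·(24−9)=315≡3 → d

zqjd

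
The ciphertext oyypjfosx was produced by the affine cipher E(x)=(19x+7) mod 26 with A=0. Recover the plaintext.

The inverse of 19 mod 26 is 11, since 19·11=209≡1. Apply D(y)=11·(y−7) mod 26:
o(14): 11·(14−7)=77≡25 → z
y(24): 11·(24−7)=187≡5 → f
y(24): 11·(24−7)=187≡5 → f
p(15): 11·(15−7)=88≡10 → k
j(9): 11·(9−7)=22 → w
f(5): 11·(5−7)=-22≡4 → e
o(14): 11·(14−7)=77≡25 → z
s(18): 11·(18−7)=121≡17 → r
x(23): 11·(23−7)=176≡20 → u

zffkwezru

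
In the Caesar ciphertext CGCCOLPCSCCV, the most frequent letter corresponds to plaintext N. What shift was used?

The most frequent ciphertext letter is C (appears 6 times).
C is position 2; N is position 13.
Shift = -11≡15.

15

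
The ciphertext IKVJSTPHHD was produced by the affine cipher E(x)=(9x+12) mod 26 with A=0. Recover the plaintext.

The inverse of 9 mod 26 is 3, since 9·3=27≡1. Apply D(y)=3·(y−12) mod 26:
I(8): 3·(8−12)=-12≡14 → O
K(10): 3·(10−12)=-6≡20 → U
V(21): 3·(21−12)=27≡1 → B
J(9): 3·(9−12)=-9≡17 → R
S(18): 3·(18−12)=18 → S
T(19): 3·(19−12)=21 → V
P(15): 3·(15−12)=9 → J
H(7): 3·(7−12)=-15≡11 → L
H(7): 3·(7−12)=-15≡11 → L
D(3): 3·(3−12)=-27≡25 → Z

OUBRSVJLLZ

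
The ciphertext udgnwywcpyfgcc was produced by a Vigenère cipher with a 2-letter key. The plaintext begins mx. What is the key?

ig

Subtract each crib letter from the matching ciphertext letter (mod 26):
u(20)−m(12)=8 → i
d(3)−x(23)=-20≡6 → g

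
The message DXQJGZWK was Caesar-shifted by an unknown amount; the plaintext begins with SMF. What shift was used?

From the crib: D(3)−S(18)=-15≡11, so the shift is 11.

11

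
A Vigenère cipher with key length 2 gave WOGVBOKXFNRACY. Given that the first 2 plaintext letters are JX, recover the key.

NR

Subtract each crib letter from the matching ciphertext letter (mod 26):
W(22)−J(9)=13 → N
O(14)−X(23)=-9≡17 → R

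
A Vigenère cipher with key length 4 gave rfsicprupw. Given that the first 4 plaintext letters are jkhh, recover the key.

Subtract each crib letter from the matching ciphertext letter (mod 26):
r(17)−j(9)=8 → i
f(5)−k(10)=-5≡21 → v
s(18)−h(7)=11 → l
i(8)−h(7)=1 → b

ivlb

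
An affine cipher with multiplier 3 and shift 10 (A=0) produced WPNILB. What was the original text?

The inverse of 3 mod 26 is 9, since 3·9=27≡1. Apply D(y)=9·(y−10) mod 26:
W(22): 9·(22−10)=108≡4 → E
P(15): 9·(15−10)=45≡19 → T
N(13): 9·(13−10)=27≡1 → B
I(8): 9·(8−10)=-18≡8 → I
L(11): 9·(11−10)=9 → J
B(1): 9·(1−10)=-81≡23 → X

ETBIJX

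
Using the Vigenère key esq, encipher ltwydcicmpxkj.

plmcvsmuctpan

Repeat the key across the message: esqesqesqesqe
l(11)+e(4): 15 → p
t(19)+s(18): 37≡11 → l
w(22)+q(16): 38≡12 → m
y(24)+e(4): 28≡2 → c
d(3)+s(18): 21 → v
c(2)+q(16): 18 → s
i(8)+e(4): 12 → m
c(2)+s(18): 20 → u
m(12)+q(16): 28≡2 → c
p(15)+e(4): 19 → t
x(23)+s(18): 41≡15 → p
k(10)+q(16): 26≡0 → a
j(9)+e(4): 13 → n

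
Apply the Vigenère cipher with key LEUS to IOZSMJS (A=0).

Repeat the key across the message: LEUSLEU
I(8)+L(11): 19 → T
O(14)+E(4): 18 → S
Z(25)+U(20): 45≡19 → T
S(18)+S(18): 36≡10 → K
M(12)+L(11): 23 → X
J(9)+E(4): 13 → N
S(18)+U(20): 38≡12 → M

TSTKXNM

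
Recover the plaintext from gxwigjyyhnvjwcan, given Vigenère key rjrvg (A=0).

pofnasphmheafhuw

Repeat the key across the ciphertext: rjrvgrjrvgrjrvgr
g(6)−r(17): -11≡15 → p
x(23)−j(9): 14 → o
w(22)−r(17): 5 → f
i(8)−v(21): -13≡13 → n
g(6)−g(6): 0 → a
j(9)−r(17): -8≡18 → s
y(24)−j(9): 15 → p
y(24)−r(17): 7 → h
h(7)−v(21): -14≡12 → m
n(13)−g(6): 7 → h
v(21)−r(17): 4 → e
j(9)−j(9): 0 → a
w(22)−r(17): 5 → f
c(2)−v(21): -19≡7 → h
a(0)−g(6): -6≡20 → u
n(13)−r(17): -4≡22 → w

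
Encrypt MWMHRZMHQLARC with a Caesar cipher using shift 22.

M(12): 12+22=34≡8 → I
W(22): 22+22=44≡18 → S
M(12): 12+22=34≡8 → I
H(7): 7+22=29≡3 → D
R(17): 17+22=39≡13 → N
Z(25): 25+22=47≡21 → V
M(12): 12+22=34≡8 → I
H(7): 7+22=29≡3 → D
Q(16): 16+22=38≡12 → M
L(11): 11+22=33≡7 → H
A(0): 0+22=22 → W
R(17): 17+22=39≡13 → N
C(2): 2+22=24 → Y

ISIDNVIDMHWNY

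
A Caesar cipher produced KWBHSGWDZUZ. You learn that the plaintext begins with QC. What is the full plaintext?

QCHNYMCJFAF

From the crib: K(10)−Q(16)=-6≡20, so the shift is 20.
Subtract 20 from each ciphertext letter:
K(10): 10−20=-10≡16 → Q
W(22): 22−20=2 → C
B(1): 1−20=-19≡7 → H
H(7): 7−20=-13≡13 → N
S(18): 18−20=-2≡24 → Y
G(6): 6−20=-14≡12 → M
W(22): 22−20=2 → C
D(3): 3−20=-17≡9 → J
Z(25): 25−20=5 → F
U(20): 20−20=0 → A
Z(25): 25−20=5 → F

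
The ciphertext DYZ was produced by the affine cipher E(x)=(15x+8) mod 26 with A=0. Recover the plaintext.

RIP

The inverse of 15 mod 26 is 7, since 15·7=105≡1. Apply D(y)=7·(y−8) mod 26:
D(3): 7·(3−8)=-35≡17 → R
Y(24): 7·(24−8)=112≡8 → I
Z(25): 7·(25−8)=119≡15 → P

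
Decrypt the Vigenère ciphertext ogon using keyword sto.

Repeat the key across the ciphertext: stos
o(14)−s(18): -4≡22 → w
g(6)−t(19): -13≡13 → n
o(14)−o(14): 0 → a
n(13)−s(18): -5≡21 → v

wnav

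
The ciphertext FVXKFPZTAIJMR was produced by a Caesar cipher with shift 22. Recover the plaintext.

F(5): 5−22=-17≡9 → J
V(21): 21−22=-1≡25 → Z
X(23): 23−22=1 → B
K(10): 10−22=-12≡14 → O
F(5): 5−22=-17≡9 → J
P(15): 15−22=-7≡19 → T
Z(25): 25−22=3 → D
T(19): 19−22=-3≡23 → X
A(0): 0−22=-22≡4 → E
I(8): 8−22=-14≡12 → M
J(9): 9−22=-13≡13 → N
M(12): 12−22=-10≡16 → Q
R(17): 17−22=-5≡21 → V

JZBOJTDXEMNQV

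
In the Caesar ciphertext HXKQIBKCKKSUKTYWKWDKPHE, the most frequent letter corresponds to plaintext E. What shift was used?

6

The most frequent ciphertext letter is K (appears 7 times).
K is position 10; E is position 4.
Shift = 6.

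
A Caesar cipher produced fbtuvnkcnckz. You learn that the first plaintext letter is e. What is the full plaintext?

From the crib: f(5)−e(4)=1, so the shift is 1.
Subtract 1 from each ciphertext letter:
f(5): 5−1=4 → e
b(1): 1−1=0 → a
t(19): 19−1=18 → s
u(20): 20−1=19 → t
v(21): 21−1=20 → u
n(13): 13−1=12 → m
k(10): 10−1=9 → j
c(2): 2−1=1 → b
n(13): 13−1=12 → m
c(2): 2−1=1 → b
k(10): 10−1=9 → j
z(25): 25−1=24 → y

eastumjbmbjy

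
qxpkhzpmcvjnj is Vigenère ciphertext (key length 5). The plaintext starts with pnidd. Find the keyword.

bkhhe

Subtract each crib letter from the matching ciphertext letter (mod 26):
q(16)−p(15)=1 → b
x(23)−n(13)=10 → k
p(15)−i(8)=7 → h
k(10)−d(3)=7 → h
h(7)−d(3)=4 → e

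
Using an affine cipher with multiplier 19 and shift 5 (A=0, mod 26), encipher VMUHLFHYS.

OZVIGWITJ

V(21): 19·21+5=404≡14 → O
M(12): 19·12+5=233≡25 → Z
U(20): 19·20+5=385≡21 → V
H(7): 19·7+5=138≡8 → I
L(11): 19·11+5=214≡6 → G
F(5): 19·5+5=100≡22 → W
H(7): 19·7+5=138≡8 → I
Y(24): 19·24+5=461≡19 → T
S(18): 19·18+5=347≡9 → J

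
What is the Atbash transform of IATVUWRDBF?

RZGEFDIWYU

I(8) → R(17)
A(0) → Z(25)
T(19) → G(6)
V(21) → E(4)
U(20) → F(5)
W(22) → D(3)
R(17) → I(8)
D(3) → W(22)
B(1) → Y(24)
F(5) → U(20)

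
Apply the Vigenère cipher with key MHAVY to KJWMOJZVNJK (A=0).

Repeat the key across the message: MHAVYMHAVYM
K(10)+M(12): 22 → W
J(9)+H(7): 16 → Q
W(22)+A(0): 22 → W
M(12)+V(21): 33≡7 → H
O(14)+Y(24): 38≡12 → M
J(9)+M(12): 21 → V
Z(25)+H(7): 32≡6 → G
V(21)+A(0): 21 → V
N(13)+V(21): 34≡8 → I
J(9)+Y(24): 33≡7 → H
K(10)+M(12): 22 → W

WQWHMVGVIHW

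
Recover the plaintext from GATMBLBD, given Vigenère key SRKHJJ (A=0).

Repeat the key across the ciphertext: SRKHJJSR
G(6)−S(18): -12≡14 → O
A(0)−R(17): -17≡9 → J
T(19)−K(10): 9 → J
M(12)−H(7): 5 → F
B(1)−J(9): -8≡18 → S
L(11)−J(9): 2 → C
B(1)−S(18): -17≡9 → J
D(3)−R(17): -14≡12 → M

OJJFSCJM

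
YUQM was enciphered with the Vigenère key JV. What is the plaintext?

PZHR

Repeat the key across the ciphertext: JVJV
Y(24)−J(9): 15 → P
U(20)−V(21): -1≡25 → Z
Q(16)−J(9): 7 → H
M(12)−V(21): -9≡17 → R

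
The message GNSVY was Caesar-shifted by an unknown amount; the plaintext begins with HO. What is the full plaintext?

From the crib: G(6)−H(7)=-1≡25, so the shift is 25.
Subtract 25 from each ciphertext letter:
G(6): 6−25=-19≡7 → H
N(13): 13−25=-12≡14 → O
S(18): 18−25=-7≡19 → T
V(21): 21−25=-4≡22 → W
Y(24): 24−25=-1≡25 → Z

HOTWZ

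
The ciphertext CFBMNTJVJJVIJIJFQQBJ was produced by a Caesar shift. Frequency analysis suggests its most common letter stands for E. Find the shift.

The most frequent ciphertext letter is J (appears 6 times).
J is position 9; E is position 4.
Shift = 5.

5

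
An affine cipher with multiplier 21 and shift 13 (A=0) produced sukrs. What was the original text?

The inverse of 21 mod 26 is 5, since 21·5=105≡1. Apply D(y)=5·(y−13) mod 26:
s(18): 5·(18−13)=25 → z
u(20): 5·(20−13)=35≡9 → j
k(10): 5·(10−13)=-15≡11 → l
r(17): 5·(17−13)=20 → u
s(18): 5·(18−13)=25 → z

zjluz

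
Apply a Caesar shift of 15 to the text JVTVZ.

YKIKO

J(9): 9+15=24 → Y
V(21): 21+15=36≡10 → K
T(19): 19+15=34≡8 → I
V(21): 21+15=36≡10 → K
Z(25): 25+15=40≡14 → O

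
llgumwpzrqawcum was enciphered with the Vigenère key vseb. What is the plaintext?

Repeat the key across the ciphertext: vsebvsebvsebvse
l(11)−v(21): -10≡16 → q
l(11)−s(18): -7≡19 → t
g(6)−e(4): 2 → c
u(20)−b(1): 19 → t
m(12)−v(21): -9≡17 → r
w(22)−s(18): 4 → e
p(15)−e(4): 11 → l
z(25)−b(1): 24 → y
r(17)−v(21): -4≡22 → w
q(16)−s(18): -2≡24 → y
a(0)−e(4): -4≡22 → w
w(22)−b(1): 21 → v
c(2)−v(21): -19≡7 → h
u(20)−s(18): 2 → c
m(12)−e(4): 8 → i

qtctrelywywvhci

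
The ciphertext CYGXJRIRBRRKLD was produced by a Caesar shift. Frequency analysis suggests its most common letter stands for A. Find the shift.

17

The most frequent ciphertext letter is R (appears 4 times).
R is position 17; A is position 0.
Shift = 17.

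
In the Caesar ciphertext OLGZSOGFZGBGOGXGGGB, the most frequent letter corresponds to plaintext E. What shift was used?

2

The most frequent ciphertext letter is G (appears 8 times).
G is position 6; E is position 4.
Shift = 2.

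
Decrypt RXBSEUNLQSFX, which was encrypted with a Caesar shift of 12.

FLPGSIBZEGTL

R(17): 17−12=5 → F
X(23): 23−12=11 → L
B(1): 1−12=-11≡15 → P
S(18): 18−12=6 → G
E(4): 4−12=-8≡18 → S
U(20): 20−12=8 → I
N(13): 13−12=1 → B
L(11): 11−12=-1≡25 → Z
Q(16): 16−12=4 → E
S(18): 18−12=6 → G
F(5): 5−12=-7≡19 → T
X(23): 23−12=11 → L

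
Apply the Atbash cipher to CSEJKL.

XHVQPO

C(2) → X(23)
S(18) → H(7)
E(4) → V(21)
J(9) → Q(16)
K(10) → P(15)
L(11) → O(14)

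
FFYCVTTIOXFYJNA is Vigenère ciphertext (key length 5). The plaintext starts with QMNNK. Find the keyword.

Subtract each crib letter from the matching ciphertext letter (mod 26):
F(5)−Q(16)=-11≡15 → P
F(5)−M(12)=-7≡19 → T
Y(24)−N(13)=11 → L
C(2)−N(13)=-11≡15 → P
V(21)−K(10)=11 → L

PTLPL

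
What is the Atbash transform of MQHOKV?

M(12) → N(13)
Q(16) → J(9)
H(7) → S(18)
O(14) → L(11)
K(10) → P(15)
V(21) → E(4)

NJSLPE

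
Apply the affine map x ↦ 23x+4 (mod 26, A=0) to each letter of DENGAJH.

VSRMEDJ

D(3): 23·3+4=73≡21 → V
E(4): 23·4+4=96≡18 → S
N(13): 23·13+4=303≡17 → R
G(6): 23·6+4=142≡12 → M
A(0): 23·0+4=4 → E
J(9): 23·9+4=211≡3 → D
H(7): 23·7+4=165≡9 → J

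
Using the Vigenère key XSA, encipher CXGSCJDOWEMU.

ZPGPUJAGWBEU

Repeat the key across the message: XSAXSAXSAXSA
C(2)+X(23): 25 → Z
X(23)+S(18): 41≡15 → P
G(6)+A(0): 6 → G
S(18)+X(23): 41≡15 → P
C(2)+S(18): 20 → U
J(9)+A(0): 9 → J
D(3)+X(23): 26≡0 → A
O(14)+S(18): 32≡6 → G
W(22)+A(0): 22 → W
E(4)+X(23): 27≡1 → B
M(12)+S(18): 30≡4 → E
U(20)+A(0): 20 → U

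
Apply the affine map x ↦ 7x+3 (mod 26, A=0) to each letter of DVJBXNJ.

YUOKIQO

D(3): 7·3+3=24 → Y
V(21): 7·21+3=150≡20 → U
J(9): 7·9+3=66≡14 → O
B(1): 7·1+3=10 → K
X(23): 7·23+3=164≡8 → I
N(13): 7·13+3=94≡16 → Q
J(9): 7·9+3=66≡14 → O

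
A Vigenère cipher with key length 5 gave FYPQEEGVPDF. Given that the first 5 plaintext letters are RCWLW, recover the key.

OWTFI

Subtract each crib letter from the matching ciphertext letter (mod 26):
F(5)−R(17)=-12≡14 → O
Y(24)−C(2)=22 → W
P(15)−W(22)=-7≡19 → T
Q(16)−L(11)=5 → F
E(4)−W(22)=-18≡8 → I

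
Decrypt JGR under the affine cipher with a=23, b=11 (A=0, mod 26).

The inverse of 23 mod 26 is 17, since 23·17=391≡1. Apply D(y)=17·(y−11) mod 26:
J(9): 17·(9−11)=-34≡18 → S
G(6): 17·(6−11)=-85≡19 → T
R(17): 17·(17−11)=102≡24 → Y

STY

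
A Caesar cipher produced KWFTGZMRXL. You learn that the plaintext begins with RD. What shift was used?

From the crib: K(10)−R(17)=-7≡19, so the shift is 19.

19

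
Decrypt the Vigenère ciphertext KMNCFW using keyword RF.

THWXOR

Repeat the key across the ciphertext: RFRFRF
K(10)−R(17): -7≡19 → T
M(12)−F(5): 7 → H
N(13)−R(17): -4≡22 → W
C(2)−F(5): -3≡23 → X
F(5)−R(17): -12≡14 → O
W(22)−F(5): 17 → R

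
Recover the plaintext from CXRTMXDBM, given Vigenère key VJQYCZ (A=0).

Repeat the key across the ciphertext: VJQYCZVJQ
C(2)−V(21): -19≡7 → H
X(23)−J(9): 14 → O
R(17)−Q(16): 1 → B
T(19)−Y(24): -5≡21 → V
M(12)−C(2): 10 → K
X(23)−Z(25): -2≡24 → Y
D(3)−V(21): -18≡8 → I
B(1)−J(9): -8≡18 → S
M(12)−Q(16): -4≡22 → W

HOBVKYISW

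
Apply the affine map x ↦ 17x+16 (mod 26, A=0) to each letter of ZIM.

ZWM

Z(25): 17·25+16=441≡25 → Z
I(8): 17·8+16=152≡22 → W
M(12): 17·12+16=220≡12 → M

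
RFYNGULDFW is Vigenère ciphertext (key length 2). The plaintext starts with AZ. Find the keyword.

Subtract each crib letter from the matching ciphertext letter (mod 26):
R(17)−A(0)=17 → R
F(5)−Z(25)=-20≡6 → G

RG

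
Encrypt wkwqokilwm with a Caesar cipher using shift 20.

qeqkiecfqg

w(22): 22+20=42≡16 → q
k(10): 10+20=30≡4 → e
w(22): 22+20=42≡16 → q
q(16): 16+20=36≡10 → k
o(14): 14+20=34≡8 → i
k(10): 10+20=30≡4 → e
i(8): 8+20=28≡2 → c
l(11): 11+20=31≡5 → f
w(22): 22+20=42≡16 → q
m(12): 12+20=32≡6 → g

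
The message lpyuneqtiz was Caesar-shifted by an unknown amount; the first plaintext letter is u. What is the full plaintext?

uyhdwnzcri

From the crib: l(11)−u(20)=-9≡17, so the shift is 17.
Subtract 17 from each ciphertext letter:
l(11): 11−17=-6≡20 → u
p(15): 15−17=-2≡24 → y
y(24): 24−17=7 → h
u(20): 20−17=3 → d
n(13): 13−17=-4≡22 → w
e(4): 4−17=-13≡13 → n
q(16): 16−17=-1≡25 → z
t(19): 19−17=2 → c
i(8): 8−17=-9≡17 → r
z(25): 25−17=8 → i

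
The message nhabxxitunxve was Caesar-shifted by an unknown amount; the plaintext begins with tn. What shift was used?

From the crib: n(13)−t(19)=-6≡20, so the shift is 20.

20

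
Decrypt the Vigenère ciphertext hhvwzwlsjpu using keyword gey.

Repeat the key across the ciphertext: geygeygeyge
h(7)−g(6): 1 → b
h(7)−e(4): 3 → d
v(21)−y(24): -3≡23 → x
w(22)−g(6): 16 → q
z(25)−e(4): 21 → v
w(22)−y(24): -2≡24 → y
l(11)−g(6): 5 → f
s(18)−e(4): 14 → o
j(9)−y(24): -15≡11 → l
p(15)−g(6): 9 → j
u(20)−e(4): 16 → q

bdxqvyfoljq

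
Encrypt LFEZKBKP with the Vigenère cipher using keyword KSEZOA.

Repeat the key across the message: KSEZOAKS
L(11)+K(10): 21 → V
F(5)+S(18): 23 → X
E(4)+E(4): 8 → I
Z(25)+Z(25): 50≡24 → Y
K(10)+O(14): 24 → Y
B(1)+A(0): 1 → B
K(10)+K(10): 20 → U
P(15)+S(18): 33≡7 → H

VXIYYBUH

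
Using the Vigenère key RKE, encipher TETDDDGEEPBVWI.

KOXUNHXOIGLZNS

Repeat the key across the message: RKERKERKERKERK
T(19)+R(17): 36≡10 → K
E(4)+K(10): 14 → O
T(19)+E(4): 23 → X
D(3)+R(17): 20 → U
D(3)+K(10): 13 → N
D(3)+E(4): 7 → H
G(6)+R(17): 23 → X
E(4)+K(10): 14 → O
E(4)+E(4): 8 → I
P(15)+R(17): 32≡6 → G
B(1)+K(10): 11 → L
V(21)+E(4): 25 → Z
W(22)+R(17): 39≡13 → N
I(8)+K(10): 18 → S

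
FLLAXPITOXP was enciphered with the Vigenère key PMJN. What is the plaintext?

QZCNIDZGZLG

Repeat the key across the ciphertext: PMJNPMJNPMJ
F(5)−P(15): -10≡16 → Q
L(11)−M(12): -1≡25 → Z
L(11)−J(9): 2 → C
A(0)−N(13): -13≡13 → N
X(23)−P(15): 8 → I
P(15)−M(12): 3 → D
I(8)−J(9): -1≡25 → Z
T(19)−N(13): 6 → G
O(14)−P(15): -1≡25 → Z
X(23)−M(12): 11 → L
P(15)−J(9): 6 → G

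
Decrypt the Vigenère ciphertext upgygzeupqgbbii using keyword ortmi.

Repeat the key across the ciphertext: ortmiortmiortmi
u(20)−o(14): 6 → g
p(15)−r(17): -2≡24 → y
g(6)−t(19): -13≡13 → n
y(24)−m(12): 12 → m
g(6)−i(8): -2≡24 → y
z(25)−o(14): 11 → l
e(4)−r(17): -13≡13 → n
u(20)−t(19): 1 → b
p(15)−m(12): 3 → d
q(16)−i(8): 8 → i
g(6)−o(14): -8≡18 → s
b(1)−r(17): -16≡10 → k
b(1)−t(19): -18≡8 → i
i(8)−m(12): -4≡22 → w
i(8)−i(8): 0 → a

gynmylnbdiskiwa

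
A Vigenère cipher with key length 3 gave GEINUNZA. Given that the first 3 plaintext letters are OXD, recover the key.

Subtract each crib letter from the matching ciphertext letter (mod 26):
G(6)−O(14)=-8≡18 → S
E(4)−X(23)=-19≡7 → H
I(8)−D(3)=5 → F

SHF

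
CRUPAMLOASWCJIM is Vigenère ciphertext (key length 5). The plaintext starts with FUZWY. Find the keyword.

XXVTC

Subtract each crib letter from the matching ciphertext letter (mod 26):
C(2)−F(5)=-3≡23 → X
R(17)−U(20)=-3≡23 → X
U(20)−Z(25)=-5≡21 → V
P(15)−W(22)=-7≡19 → T
A(0)−Y(24)=-24≡2 → C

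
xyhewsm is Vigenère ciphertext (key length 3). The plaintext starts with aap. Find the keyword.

Subtract each crib letter from the matching ciphertext letter (mod 26):
x(23)−a(0)=23 → x
y(24)−a(0)=24 → y
h(7)−p(15)=-8≡18 → s

xys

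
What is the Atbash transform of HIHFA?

SRSUZ

H(7) → S(18)
I(8) → R(17)
H(7) → S(18)
F(5) → U(20)
A(0) → Z(25)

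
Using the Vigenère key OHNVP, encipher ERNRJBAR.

SYAMYPHE

Repeat the key across the message: OHNVPOHN
E(4)+O(14): 18 → S
R(17)+H(7): 24 → Y
N(13)+N(13): 26≡0 → A
R(17)+V(21): 38≡12 → M
J(9)+P(15): 24 → Y
B(1)+O(14): 15 → P
A(0)+H(7): 7 → H
R(17)+N(13): 30≡4 → E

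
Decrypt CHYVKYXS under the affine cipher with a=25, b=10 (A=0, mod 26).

IDMPAMNS

The inverse of 25 mod 26 is 25, since 25·25=625≡1. Apply D(y)=25·(y−10) mod 26:
C(2): 25·(2−10)=-200≡8 → I
H(7): 25·(7−10)=-75≡3 → D
Y(24): 25·(24−10)=350≡12 → M
V(21): 25·(21−10)=275≡15 → P
K(10): 25·(10−10)=0 → A
Y(24): 25·(24−10)=350≡12 → M
X(23): 25·(23−10)=325≡13 → N
S(18): 25·(18−10)=200≡18 → S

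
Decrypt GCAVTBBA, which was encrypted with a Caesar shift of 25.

HDBWUCCB

G(6): 6−25=-19≡7 → H
C(2): 2−25=-23≡3 → D
A(0): 0−25=-25≡1 → B
V(21): 21−25=-4≡22 → W
T(19): 19−25=-6≡20 → U
B(1): 1−25=-24≡2 → C
B(1): 1−25=-24≡2 → C
A(0): 0−25=-25≡1 → B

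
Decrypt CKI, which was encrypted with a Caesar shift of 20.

IQO

C(2): 2−20=-18≡8 → I
K(10): 10−20=-10≡16 → Q
I(8): 8−20=-12≡14 → O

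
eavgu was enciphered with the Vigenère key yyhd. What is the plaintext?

gcodw

Repeat the key across the ciphertext: yyhdy
e(4)−y(24): -20≡6 → g
a(0)−y(24): -24≡2 → c
v(21)−h(7): 14 → o
g(6)−d(3): 3 → d
u(20)−y(24): -4≡22 → w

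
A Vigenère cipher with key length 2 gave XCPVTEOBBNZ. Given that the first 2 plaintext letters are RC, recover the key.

Subtract each crib letter from the matching ciphertext letter (mod 26):
X(23)−R(17)=6 → G
C(2)−C(2)=0 → A

GA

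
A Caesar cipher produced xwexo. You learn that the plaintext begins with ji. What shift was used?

From the crib: x(23)−j(9)=14, so the shift is 14.

14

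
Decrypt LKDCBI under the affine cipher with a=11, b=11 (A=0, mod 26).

The inverse of 11 mod 26 is 19, since 11·19=209≡1. Apply D(y)=19·(y−11) mod 26:
L(11): 19·(11−11)=0 → A
K(10): 19·(10−11)=-19≡7 → H
D(3): 19·(3−11)=-152≡4 → E
C(2): 19·(2−11)=-171≡11 → L
B(1): 19·(1−11)=-190≡18 → S
I(8): 19·(8−11)=-57≡21 → V

AHELSV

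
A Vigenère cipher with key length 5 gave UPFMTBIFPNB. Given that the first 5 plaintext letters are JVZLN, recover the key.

LUGBG

Subtract each crib letter from the matching ciphertext letter (mod 26):
U(20)−J(9)=11 → L
P(15)−V(21)=-6≡20 → U
F(5)−Z(25)=-20≡6 → G
M(12)−L(11)=1 → B
T(19)−N(13)=6 → G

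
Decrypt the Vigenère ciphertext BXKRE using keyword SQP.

Repeat the key across the ciphertext: SQPSQ
B(1)−S(18): -17≡9 → J
X(23)−Q(16): 7 → H
K(10)−P(15): -5≡21 → V
R(17)−S(18): -1≡25 → Z
E(4)−Q(16): -12≡14 → O

JHVZO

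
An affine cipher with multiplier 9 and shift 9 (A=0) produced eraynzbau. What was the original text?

The inverse of 9 mod 26 is 3, since 9·3=27≡1. Apply D(y)=3·(y−9) mod 26:
e(4): 3·(4−9)=-15≡11 → l
r(17): 3·(17−9)=24 → y
a(0): 3·(0−9)=-27≡25 → z
y(24): 3·(24−9)=45≡19 → t
n(13): 3·(13−9)=12 → m
z(25): 3·(25−9)=48≡22 → w
b(1): 3·(1−9)=-24≡2 → c
a(0): 3·(0−9)=-27≡25 → z
u(20): 3·(20−9)=33≡7 → h

lyztmwczh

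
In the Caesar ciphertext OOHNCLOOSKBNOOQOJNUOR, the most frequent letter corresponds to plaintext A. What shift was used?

The most frequent ciphertext letter is O (appears 8 times).
O is position 14; A is position 0.
Shift = 14.

14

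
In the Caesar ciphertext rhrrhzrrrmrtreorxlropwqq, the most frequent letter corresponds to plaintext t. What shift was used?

24

The most frequent ciphertext letter is r (appears 10 times).
r is position 17; t is position 19.
Shift = -2≡24.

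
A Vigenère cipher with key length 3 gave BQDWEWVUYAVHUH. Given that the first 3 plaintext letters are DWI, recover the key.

YUV

Subtract each crib letter from the matching ciphertext letter (mod 26):
B(1)−D(3)=-2≡24 → Y
Q(16)−W(22)=-6≡20 → U
D(3)−I(8)=-5≡21 → V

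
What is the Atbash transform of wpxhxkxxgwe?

dkcscpcctdv

w(22) → d(3)
p(15) → k(10)
x(23) → c(2)
h(7) → s(18)
x(23) → c(2)
k(10) → p(15)
x(23) → c(2)
x(23) → c(2)
g(6) → t(19)
w(22) → d(3)
e(4) → v(21)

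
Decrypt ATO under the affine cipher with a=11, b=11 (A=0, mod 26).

The inverse of 11 mod 26 is 19, since 11·19=209≡1. Apply D(y)=19·(y−11) mod 26:
A(0): 19·(0−11)=-209≡25 → Z
T(19): 19·(19−11)=152≡22 → W
O(14): 19·(14−11)=57≡5 → F

ZWF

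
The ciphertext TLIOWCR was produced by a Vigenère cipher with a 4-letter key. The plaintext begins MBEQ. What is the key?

HKEY

Subtract each crib letter from the matching ciphertext letter (mod 26):
T(19)−M(12)=7 → H
L(11)−B(1)=10 → K
I(8)−E(4)=4 → E
O(14)−Q(16)=-2≡24 → Y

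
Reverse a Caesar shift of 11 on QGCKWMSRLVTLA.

FVRZLBHGAKIAP

Q(16): 16−11=5 → F
G(6): 6−11=-5≡21 → V
C(2): 2−11=-9≡17 → R
K(10): 10−11=-1≡25 → Z
W(22): 22−11=11 → L
M(12): 12−11=1 → B
S(18): 18−11=7 → H
R(17): 17−11=6 → G
L(11): 11−11=0 → A
V(21): 21−11=10 → K
T(19): 19−11=8 → I
L(11): 11−11=0 → A
A(0): 0−11=-11≡15 → P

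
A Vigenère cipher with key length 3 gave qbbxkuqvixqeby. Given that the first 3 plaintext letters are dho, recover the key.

nun

Subtract each crib letter from the matching ciphertext letter (mod 26):
q(16)−d(3)=13 → n
b(1)−h(7)=-6≡20 → u
b(1)−o(14)=-13≡13 → n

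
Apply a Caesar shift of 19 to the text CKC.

C(2): 2+19=21 → V
K(10): 10+19=29≡3 → D
C(2): 2+19=21 → V

VDV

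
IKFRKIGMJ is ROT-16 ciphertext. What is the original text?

I(8): 8−16=-8≡18 → S
K(10): 10−16=-6≡20 → U
F(5): 5−16=-11≡15 → P
R(17): 17−16=1 → B
K(10): 10−16=-6≡20 → U
I(8): 8−16=-8≡18 → S
G(6): 6−16=-10≡16 → Q
M(12): 12−16=-4≡22 → W
J(9): 9−16=-7≡19 → T

SUPBUSQWT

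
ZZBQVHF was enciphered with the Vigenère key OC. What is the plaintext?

LXNOHFR

Repeat the key across the ciphertext: OCOCOCO
Z(25)−O(14): 11 → L
Z(25)−C(2): 23 → X
B(1)−O(14): -13≡13 → N
Q(16)−C(2): 14 → O
V(21)−O(14): 7 → H
H(7)−C(2): 5 → F
F(5)−O(14): -9≡17 → R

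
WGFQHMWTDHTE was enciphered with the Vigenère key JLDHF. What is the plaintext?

Repeat the key across the ciphertext: JLDHFJLDHFJL
W(22)−J(9): 13 → N
G(6)−L(11): -5≡21 → V
F(5)−D(3): 2 → C
Q(16)−H(7): 9 → J
H(7)−F(5): 2 → C
M(12)−J(9): 3 → D
W(22)−L(11): 11 → L
T(19)−D(3): 16 → Q
D(3)−H(7): -4≡22 → W
H(7)−F(5): 2 → C
T(19)−J(9): 10 → K
E(4)−L(11): -7≡19 → T

NVCJCDLQWCKT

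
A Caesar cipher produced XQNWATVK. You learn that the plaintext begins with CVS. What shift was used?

From the crib: X(23)−C(2)=21, so the shift is 21.

21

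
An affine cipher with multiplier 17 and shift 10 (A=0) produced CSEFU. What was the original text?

The inverse of 17 mod 26 is 23, since 17·23=391≡1. Apply D(y)=23·(y−10) mod 26:
C(2): 23·(2−10)=-184≡24 → Y
S(18): 23·(18−10)=184≡2 → C
E(4): 23·(4−10)=-138≡18 → S
F(5): 23·(5−10)=-115≡15 → P
U(20): 23·(20−10)=230≡22 → W

YCSPW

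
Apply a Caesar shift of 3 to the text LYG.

L(11): 11+3=14 → O
Y(24): 24+3=27≡1 → B
G(6): 6+3=9 → J

OBJ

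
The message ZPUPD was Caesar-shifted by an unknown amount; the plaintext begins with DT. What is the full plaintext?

From the crib: Z(25)−D(3)=22, so the shift is 22.
Subtract 22 from each ciphertext letter:
Z(25): 25−22=3 → D
P(15): 15−22=-7≡19 → T
U(20): 20−22=-2≡24 → Y
P(15): 15−22=-7≡19 → T
D(3): 3−22=-19≡7 → H

DTYTH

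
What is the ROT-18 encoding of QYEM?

Q(16): 16+18=34≡8 → I
Y(24): 24+18=42≡16 → Q
E(4): 4+18=22 → W
M(12): 12+18=30≡4 → E

IQWE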